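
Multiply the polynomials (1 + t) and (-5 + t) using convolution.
Ascending coefficients: a = [1, 1], b = [-5, 1]. c[0] = 1×-5 = -5; c[1] = 1×1 + 1×-5 = -4; c[2] = 1×1 = 1. Result coefficients: [-5, -4, 1] → -5 - 4t + t^2

-5 - 4t + t^2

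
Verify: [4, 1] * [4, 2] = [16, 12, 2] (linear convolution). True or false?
Recompute linear convolution of [4, 1] and [4, 2]: y[0] = 4×4 = 16; y[1] = 4×2 + 1×4 = 12; y[2] = 1×2 = 2 → [16, 12, 2]. Given [16, 12, 2] matches, so answer: Yes

Yes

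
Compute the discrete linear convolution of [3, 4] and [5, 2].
y[0] = 3×5 = 15; y[1] = 3×2 + 4×5 = 26; y[2] = 4×2 = 8

[15, 26, 8]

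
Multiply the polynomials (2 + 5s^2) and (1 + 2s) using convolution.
Ascending coefficients: a = [2, 0, 5], b = [1, 2]. c[0] = 2×1 = 2; c[1] = 2×2 + 0×1 = 4; c[2] = 0×2 + 5×1 = 5; c[3] = 5×2 = 10. Result coefficients: [2, 4, 5, 10] → 2 + 4s + 5s^2 + 10s^3

2 + 4s + 5s^2 + 10s^3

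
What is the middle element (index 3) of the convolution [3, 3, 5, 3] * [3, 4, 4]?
Use y[k] = Σ_i a[i]·b[k-i] at k=3. y[3] = 3×4 + 5×4 + 3×3 = 41

41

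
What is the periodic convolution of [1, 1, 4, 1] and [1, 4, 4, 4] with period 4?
Use y[k] = Σ_j s[j]·t[(k-j) mod 4]. y[0] = 1×1 + 1×4 + 4×4 + 1×4 = 25; y[1] = 1×4 + 1×1 + 4×4 + 1×4 = 25; y[2] = 1×4 + 1×4 + 4×1 + 1×4 = 16; y[3] = 1×4 + 1×4 + 4×4 + 1×1 = 25. Result: [25, 25, 16, 25]

[25, 25, 16, 25]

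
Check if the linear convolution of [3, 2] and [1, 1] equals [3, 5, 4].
Recompute linear convolution of [3, 2] and [1, 1]: y[0] = 3×1 = 3; y[1] = 3×1 + 2×1 = 5; y[2] = 2×1 = 2 → [3, 5, 2]. Compare to given [3, 5, 4]: they differ at index 2: given 4, correct 2, so answer: No

No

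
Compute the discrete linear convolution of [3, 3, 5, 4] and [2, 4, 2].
y[0] = 3×2 = 6; y[1] = 3×4 + 3×2 = 18; y[2] = 3×2 + 3×4 + 5×2 = 28; y[3] = 3×2 + 5×4 + 4×2 = 34; y[4] = 5×2 + 4×4 = 26; y[5] = 4×2 = 8

[6, 18, 28, 34, 26, 8]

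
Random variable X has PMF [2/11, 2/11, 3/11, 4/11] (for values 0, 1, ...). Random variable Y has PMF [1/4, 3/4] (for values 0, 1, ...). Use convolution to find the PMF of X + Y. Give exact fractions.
P(X+Y=k) = Σ_i P(X=i)·P(Y=k-i) — a convolution of [2/11, 2/11, 3/11, 4/11] and [1/4, 3/4]. P(X+Y=0) = (2/11)×(1/4) = 1/22; P(X+Y=1) = (2/11)×(3/4) + (2/11)×(1/4) = 3/22 + 1/22 = 2/11; P(X+Y=2) = (2/11)×(3/4) + (3/11)×(1/4) = 3/22 + 3/44 = 9/44; P(X+Y=3) = (3/11)×(3/4) + (4/11)×(1/4) = 9/44 + 1/11 = 13/44; P(X+Y=4) = (4/11)×(3/4) = 3/11. PMF: [1/22, 2/11, 9/44, 13/44, 3/11] (sums to 1 ✓)

[1/22, 2/11, 9/44, 13/44, 3/11]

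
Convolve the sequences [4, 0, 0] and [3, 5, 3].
y[0] = 4×3 = 12; y[1] = 4×5 + 0×3 = 20; y[2] = 4×3 + 0×5 + 0×3 = 12; y[3] = 0×3 + 0×5 = 0; y[4] = 0×3 = 0

[12, 20, 12, 0, 0]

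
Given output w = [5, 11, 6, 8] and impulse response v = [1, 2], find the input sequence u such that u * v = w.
Deconvolve w=[5, 11, 6, 8] by v=[1, 2]. Since v[0]=1, solve forward: u[0] = w[0] / 1 = 5; u[1] = (w[1] - 5×2) / 1 = 1; u[2] = (w[2] - 1×2) / 1 = 4. So u = [5, 1, 4]. Check by forward convolution: w[0] = 5×1 = 5; w[1] = 5×2 + 1×1 = 11; w[2] = 1×2 + 4×1 = 6; w[3] = 4×2 = 8

[5, 1, 4]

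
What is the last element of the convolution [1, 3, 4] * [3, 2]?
Use y[k] = Σ_i a[i]·b[k-i] at k=3. y[3] = 4×2 = 8

8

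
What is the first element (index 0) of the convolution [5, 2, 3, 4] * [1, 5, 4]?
Use y[k] = Σ_i a[i]·b[k-i] at k=0. y[0] = 5×1 = 5

5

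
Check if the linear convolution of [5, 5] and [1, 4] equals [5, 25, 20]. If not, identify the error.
Recompute linear convolution of [5, 5] and [1, 4]: y[0] = 5×1 = 5; y[1] = 5×4 + 5×1 = 25; y[2] = 5×4 = 20 → [5, 25, 20]. Given [5, 25, 20] matches, so answer: Yes

Yes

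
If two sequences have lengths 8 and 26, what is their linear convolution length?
Linear/full convolution length: m + n - 1 = 8 + 26 - 1 = 33

33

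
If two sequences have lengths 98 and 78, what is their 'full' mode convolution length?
Linear/full convolution length: m + n - 1 = 98 + 78 - 1 = 175

175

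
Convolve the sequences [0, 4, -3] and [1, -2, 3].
y[0] = 0×1 = 0; y[1] = 0×-2 + 4×1 = 4; y[2] = 0×3 + 4×-2 + -3×1 = -11; y[3] = 4×3 + -3×-2 = 18; y[4] = -3×3 = -9

[0, 4, -11, 18, -9]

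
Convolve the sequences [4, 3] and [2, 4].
y[0] = 4×2 = 8; y[1] = 4×4 + 3×2 = 22; y[2] = 3×4 = 12

[8, 22, 12]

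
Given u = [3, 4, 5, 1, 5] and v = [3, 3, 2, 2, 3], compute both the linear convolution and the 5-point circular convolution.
Linear: y_lin[0] = 3×3 = 9; y_lin[1] = 3×3 + 4×3 = 21; y_lin[2] = 3×2 + 4×3 + 5×3 = 33; y_lin[3] = 3×2 + 4×2 + 5×3 + 1×3 = 32; y_lin[4] = 3×3 + 4×2 + 5×2 + 1×3 + 5×3 = 45; y_lin[5] = 4×3 + 5×2 + 1×2 + 5×3 = 39; y_lin[6] = 5×3 + 1×2 + 5×2 = 27; y_lin[7] = 1×3 + 5×2 = 13; y_lin[8] = 5×3 = 15 → [9, 21, 33, 32, 45, 39, 27, 13, 15]. Circular (length 5): y[0] = 3×3 + 4×3 + 5×2 + 1×2 + 5×3 = 48; y[1] = 3×3 + 4×3 + 5×3 + 1×2 + 5×2 = 48; y[2] = 3×2 + 4×3 + 5×3 + 1×3 + 5×2 = 46; y[3] = 3×2 + 4×2 + 5×3 + 1×3 + 5×3 = 47; y[4] = 3×3 + 4×2 + 5×2 + 1×3 + 5×3 = 45 → [48, 48, 46, 47, 45]

Linear: [9, 21, 33, 32, 45, 39, 27, 13, 15], Circular: [48, 48, 46, 47, 45]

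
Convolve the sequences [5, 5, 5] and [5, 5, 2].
y[0] = 5×5 = 25; y[1] = 5×5 + 5×5 = 50; y[2] = 5×2 + 5×5 + 5×5 = 60; y[3] = 5×2 + 5×5 = 35; y[4] = 5×2 = 10

[25, 50, 60, 35, 10]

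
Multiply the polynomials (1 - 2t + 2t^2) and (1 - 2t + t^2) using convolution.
Ascending coefficients: a = [1, -2, 2], b = [1, -2, 1]. c[0] = 1×1 = 1; c[1] = 1×-2 + -2×1 = -4; c[2] = 1×1 + -2×-2 + 2×1 = 7; c[3] = -2×1 + 2×-2 = -6; c[4] = 2×1 = 2. Result coefficients: [1, -4, 7, -6, 2] → 1 - 4t + 7t^2 - 6t^3 + 2t^4

1 - 4t + 7t^2 - 6t^3 + 2t^4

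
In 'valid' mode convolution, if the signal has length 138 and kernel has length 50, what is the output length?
'Valid' mode counts only positions where the kernel fully overlaps the signal: m - n + 1 = 138 - 50 + 1 = 89

89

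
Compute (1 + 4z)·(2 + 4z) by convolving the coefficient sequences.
Ascending coefficients: a = [1, 4], b = [2, 4]. c[0] = 1×2 = 2; c[1] = 1×4 + 4×2 = 12; c[2] = 4×4 = 16. Result coefficients: [2, 12, 16] → 2 + 12z + 16z^2

2 + 12z + 16z^2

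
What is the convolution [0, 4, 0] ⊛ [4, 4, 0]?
y[0] = 0×4 = 0; y[1] = 0×4 + 4×4 = 16; y[2] = 0×0 + 4×4 + 0×4 = 16; y[3] = 4×0 + 0×4 = 0; y[4] = 0×0 = 0

[0, 16, 16, 0, 0]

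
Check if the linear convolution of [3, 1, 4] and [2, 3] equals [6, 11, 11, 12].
Recompute linear convolution of [3, 1, 4] and [2, 3]: y[0] = 3×2 = 6; y[1] = 3×3 + 1×2 = 11; y[2] = 1×3 + 4×2 = 11; y[3] = 4×3 = 12 → [6, 11, 11, 12]. Given [6, 11, 11, 12] matches, so answer: Yes

Yes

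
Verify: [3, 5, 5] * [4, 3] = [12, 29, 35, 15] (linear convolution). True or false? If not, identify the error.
Recompute linear convolution of [3, 5, 5] and [4, 3]: y[0] = 3×4 = 12; y[1] = 3×3 + 5×4 = 29; y[2] = 5×3 + 5×4 = 35; y[3] = 5×3 = 15 → [12, 29, 35, 15]. Given [12, 29, 35, 15] matches, so answer: Yes

Yes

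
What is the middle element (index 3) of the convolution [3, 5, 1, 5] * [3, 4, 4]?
Use y[k] = Σ_i a[i]·b[k-i] at k=3. y[3] = 5×4 + 1×4 + 5×3 = 39

39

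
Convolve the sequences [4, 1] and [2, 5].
y[0] = 4×2 = 8; y[1] = 4×5 + 1×2 = 22; y[2] = 1×5 = 5

[8, 22, 5]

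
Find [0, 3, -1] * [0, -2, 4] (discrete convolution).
y[0] = 0×0 = 0; y[1] = 0×-2 + 3×0 = 0; y[2] = 0×4 + 3×-2 + -1×0 = -6; y[3] = 3×4 + -1×-2 = 14; y[4] = -1×4 = -4

[0, 0, -6, 14, -4]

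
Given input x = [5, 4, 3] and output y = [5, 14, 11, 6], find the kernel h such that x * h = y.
Output length 4 = len(x) + len(h) - 1 ⇒ len(h) = 2. Solve h forward using h[k] = (y[k] - Σ_{i≥1} x[i]·h[k-i]) / x[0]: h[0] = y[0] / x[0] = 5 / 5 = 1; h[1] = (y[1] - 4×1) / x[0] = (14 - 4×1) / 5 = 2. So h = [1, 2]. Forward-check [5, 4, 3] * [1, 2]: y[0] = 5×1 = 5; y[1] = 5×2 + 4×1 = 14; y[2] = 4×2 + 3×1 = 11; y[3] = 3×2 = 6 → [5, 14, 11, 6] ✓

[1, 2]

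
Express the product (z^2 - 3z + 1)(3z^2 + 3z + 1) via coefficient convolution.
Ascending coefficients: a = [1, -3, 1], b = [1, 3, 3]. c[0] = 1×1 = 1; c[1] = 1×3 + -3×1 = 0; c[2] = 1×3 + -3×3 + 1×1 = -5; c[3] = -3×3 + 1×3 = -6; c[4] = 1×3 = 3. Result coefficients: [1, 0, -5, -6, 3] → 3z^4 - 6z^3 - 5z^2 + 1

3z^4 - 6z^3 - 5z^2 + 1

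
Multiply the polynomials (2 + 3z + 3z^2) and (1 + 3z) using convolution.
Ascending coefficients: a = [2, 3, 3], b = [1, 3]. c[0] = 2×1 = 2; c[1] = 2×3 + 3×1 = 9; c[2] = 3×3 + 3×1 = 12; c[3] = 3×3 = 9. Result coefficients: [2, 9, 12, 9] → 2 + 9z + 12z^2 + 9z^3

2 + 9z + 12z^2 + 9z^3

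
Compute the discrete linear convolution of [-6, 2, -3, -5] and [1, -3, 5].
y[0] = -6×1 = -6; y[1] = -6×-3 + 2×1 = 20; y[2] = -6×5 + 2×-3 + -3×1 = -39; y[3] = 2×5 + -3×-3 + -5×1 = 14; y[4] = -3×5 + -5×-3 = 0; y[5] = -5×5 = -25

[-6, 20, -39, 14, 0, -25]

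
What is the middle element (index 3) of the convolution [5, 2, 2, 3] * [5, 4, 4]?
Use y[k] = Σ_i a[i]·b[k-i] at k=3. y[3] = 2×4 + 2×4 + 3×5 = 31

31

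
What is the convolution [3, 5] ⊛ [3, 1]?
y[0] = 3×3 = 9; y[1] = 3×1 + 5×3 = 18; y[2] = 5×1 = 5

[9, 18, 5]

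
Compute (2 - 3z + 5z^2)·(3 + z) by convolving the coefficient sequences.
Ascending coefficients: a = [2, -3, 5], b = [3, 1]. c[0] = 2×3 = 6; c[1] = 2×1 + -3×3 = -7; c[2] = -3×1 + 5×3 = 12; c[3] = 5×1 = 5. Result coefficients: [6, -7, 12, 5] → 6 - 7z + 12z^2 + 5z^3

6 - 7z + 12z^2 + 5z^3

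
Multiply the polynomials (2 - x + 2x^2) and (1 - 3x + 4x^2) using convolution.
Ascending coefficients: a = [2, -1, 2], b = [1, -3, 4]. c[0] = 2×1 = 2; c[1] = 2×-3 + -1×1 = -7; c[2] = 2×4 + -1×-3 + 2×1 = 13; c[3] = -1×4 + 2×-3 = -10; c[4] = 2×4 = 8. Result coefficients: [2, -7, 13, -10, 8] → 2 - 7x + 13x^2 - 10x^3 + 8x^4

2 - 7x + 13x^2 - 10x^3 + 8x^4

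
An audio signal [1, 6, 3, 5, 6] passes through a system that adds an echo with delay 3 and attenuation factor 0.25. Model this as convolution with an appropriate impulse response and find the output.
Direct-path + delayed-attenuated-path model → impulse response h = [1, 0, 0, 0.25] (1 at lag 0, 0.25 at lag 3). Output y[n] = x[n] + 0.25·x[n - 3] (with x[n] = 0 outside 0..4): y[0] = 1 + 0.25×0 = 1; y[1] = 6 + 0.25×0 = 6; y[2] = 3 + 0.25×0 = 3; y[3] = 5 + 0.25×1 = 5.25; y[4] = 6 + 0.25×6 = 7.5; y[5] = 0 + 0.25×3 = 0.75; y[6] = 0 + 0.25×5 = 1.25; y[7] = 0 + 0.25×6 = 1.5. So y = [1, 6, 3, 5.25, 7.5, 0.75, 1.25, 1.5]

[1, 6, 3, 5.25, 7.5, 0.75, 1.25, 1.5]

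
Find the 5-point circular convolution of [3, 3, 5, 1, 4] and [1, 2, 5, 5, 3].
Use y[k] = Σ_j a[j]·b[(k-j) mod 5]. y[0] = 3×1 + 3×3 + 5×5 + 1×5 + 4×2 = 50; y[1] = 3×2 + 3×1 + 5×3 + 1×5 + 4×5 = 49; y[2] = 3×5 + 3×2 + 5×1 + 1×3 + 4×5 = 49; y[3] = 3×5 + 3×5 + 5×2 + 1×1 + 4×3 = 53; y[4] = 3×3 + 3×5 + 5×5 + 1×2 + 4×1 = 55. Result: [50, 49, 49, 53, 55]

[50, 49, 49, 53, 55]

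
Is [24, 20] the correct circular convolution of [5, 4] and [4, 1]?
Recompute circular convolution of [5, 4] and [4, 1]: y[0] = 5×4 + 4×1 = 24; y[1] = 5×1 + 4×4 = 21 → [24, 21]. Compare to given [24, 20]: they differ at index 1: given 20, correct 21, so answer: No

No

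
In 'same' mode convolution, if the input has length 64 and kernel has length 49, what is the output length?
'Same' mode returns an output with the same length as the input: 64

64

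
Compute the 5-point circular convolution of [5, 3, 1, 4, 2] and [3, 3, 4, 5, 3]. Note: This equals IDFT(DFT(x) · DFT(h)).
Either evaluate y[k] = Σ_j x[j]·h[(k-j) mod 5] directly, or use IDFT(DFT(x) · DFT(h)). y[0] = 5×3 + 3×3 + 1×5 + 4×4 + 2×3 = 51; y[1] = 5×3 + 3×3 + 1×3 + 4×5 + 2×4 = 55; y[2] = 5×4 + 3×3 + 1×3 + 4×3 + 2×5 = 54; y[3] = 5×5 + 3×4 + 1×3 + 4×3 + 2×3 = 58; y[4] = 5×3 + 3×5 + 1×4 + 4×3 + 2×3 = 52. Result: [51, 55, 54, 58, 52]

[51, 55, 54, 58, 52]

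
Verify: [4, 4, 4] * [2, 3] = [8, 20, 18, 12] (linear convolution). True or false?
Recompute linear convolution of [4, 4, 4] and [2, 3]: y[0] = 4×2 = 8; y[1] = 4×3 + 4×2 = 20; y[2] = 4×3 + 4×2 = 20; y[3] = 4×3 = 12 → [8, 20, 20, 12]. Compare to given [8, 20, 18, 12]: they differ at index 2: given 18, correct 20, so answer: No

No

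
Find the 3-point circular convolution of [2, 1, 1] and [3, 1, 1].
Use y[k] = Σ_j u[j]·v[(k-j) mod 3]. y[0] = 2×3 + 1×1 + 1×1 = 8; y[1] = 2×1 + 1×3 + 1×1 = 6; y[2] = 2×1 + 1×1 + 1×3 = 6. Result: [8, 6, 6]

[8, 6, 6]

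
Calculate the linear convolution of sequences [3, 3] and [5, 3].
y[0] = 3×5 = 15; y[1] = 3×3 + 3×5 = 24; y[2] = 3×3 = 9

[15, 24, 9]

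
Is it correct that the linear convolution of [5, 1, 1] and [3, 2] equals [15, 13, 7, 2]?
Recompute linear convolution of [5, 1, 1] and [3, 2]: y[0] = 5×3 = 15; y[1] = 5×2 + 1×3 = 13; y[2] = 1×2 + 1×3 = 5; y[3] = 1×2 = 2 → [15, 13, 5, 2]. Compare to given [15, 13, 7, 2]: they differ at index 2: given 7, correct 5, so answer: No

No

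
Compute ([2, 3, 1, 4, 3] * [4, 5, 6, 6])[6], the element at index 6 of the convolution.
Use y[k] = Σ_i a[i]·b[k-i] at k=6. y[6] = 4×6 + 3×6 = 42

42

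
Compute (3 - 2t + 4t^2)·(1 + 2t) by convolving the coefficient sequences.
Ascending coefficients: a = [3, -2, 4], b = [1, 2]. c[0] = 3×1 = 3; c[1] = 3×2 + -2×1 = 4; c[2] = -2×2 + 4×1 = 0; c[3] = 4×2 = 8. Result coefficients: [3, 4, 0, 8] → 3 + 4t + 8t^3

3 + 4t + 8t^3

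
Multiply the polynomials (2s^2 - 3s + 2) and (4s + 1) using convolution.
Ascending coefficients: a = [2, -3, 2], b = [1, 4]. c[0] = 2×1 = 2; c[1] = 2×4 + -3×1 = 5; c[2] = -3×4 + 2×1 = -10; c[3] = 2×4 = 8. Result coefficients: [2, 5, -10, 8] → 8s^3 - 10s^2 + 5s + 2

8s^3 - 10s^2 + 5s + 2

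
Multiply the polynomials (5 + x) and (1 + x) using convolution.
Ascending coefficients: a = [5, 1], b = [1, 1]. c[0] = 5×1 = 5; c[1] = 5×1 + 1×1 = 6; c[2] = 1×1 = 1. Result coefficients: [5, 6, 1] → 5 + 6x + x^2

5 + 6x + x^2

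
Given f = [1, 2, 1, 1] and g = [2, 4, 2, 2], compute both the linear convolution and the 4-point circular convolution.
Linear: y_lin[0] = 1×2 = 2; y_lin[1] = 1×4 + 2×2 = 8; y_lin[2] = 1×2 + 2×4 + 1×2 = 12; y_lin[3] = 1×2 + 2×2 + 1×4 + 1×2 = 12; y_lin[4] = 2×2 + 1×2 + 1×4 = 10; y_lin[5] = 1×2 + 1×2 = 4; y_lin[6] = 1×2 = 2 → [2, 8, 12, 12, 10, 4, 2]. Circular (length 4): y[0] = 1×2 + 2×2 + 1×2 + 1×4 = 12; y[1] = 1×4 + 2×2 + 1×2 + 1×2 = 12; y[2] = 1×2 + 2×4 + 1×2 + 1×2 = 14; y[3] = 1×2 + 2×2 + 1×4 + 1×2 = 12 → [12, 12, 14, 12]

Linear: [2, 8, 12, 12, 10, 4, 2], Circular: [12, 12, 14, 12]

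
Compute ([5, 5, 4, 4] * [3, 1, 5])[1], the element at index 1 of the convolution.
Use y[k] = Σ_i a[i]·b[k-i] at k=1. y[1] = 5×1 + 5×3 = 20

20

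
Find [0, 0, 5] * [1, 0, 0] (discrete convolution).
y[0] = 0×1 = 0; y[1] = 0×0 + 0×1 = 0; y[2] = 0×0 + 0×0 + 5×1 = 5; y[3] = 0×0 + 5×0 = 0; y[4] = 5×0 = 0

[0, 0, 5, 0, 0]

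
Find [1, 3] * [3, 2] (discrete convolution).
y[0] = 1×3 = 3; y[1] = 1×2 + 3×3 = 11; y[2] = 3×2 = 6

[3, 11, 6]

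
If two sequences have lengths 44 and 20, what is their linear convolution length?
Linear/full convolution length: m + n - 1 = 44 + 20 - 1 = 63

63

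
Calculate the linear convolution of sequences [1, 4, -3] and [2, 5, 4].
y[0] = 1×2 = 2; y[1] = 1×5 + 4×2 = 13; y[2] = 1×4 + 4×5 + -3×2 = 18; y[3] = 4×4 + -3×5 = 1; y[4] = -3×4 = -12

[2, 13, 18, 1, -12]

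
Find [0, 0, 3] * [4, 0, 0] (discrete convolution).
y[0] = 0×4 = 0; y[1] = 0×0 + 0×4 = 0; y[2] = 0×0 + 0×0 + 3×4 = 12; y[3] = 0×0 + 3×0 = 0; y[4] = 3×0 = 0

[0, 0, 12, 0, 0]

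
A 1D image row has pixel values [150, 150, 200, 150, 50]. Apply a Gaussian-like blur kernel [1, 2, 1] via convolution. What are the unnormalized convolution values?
Convolve image row [150, 150, 200, 150, 50] with kernel [1, 2, 1]: y[0] = 150×1 = 150; y[1] = 150×2 + 150×1 = 450; y[2] = 150×1 + 150×2 + 200×1 = 650; y[3] = 150×1 + 200×2 + 150×1 = 700; y[4] = 200×1 + 150×2 + 50×1 = 550; y[5] = 150×1 + 50×2 = 250; y[6] = 50×1 = 50 → [150, 450, 650, 700, 550, 250, 50]. Normalization factor = sum(kernel) = 4.

[150, 450, 650, 700, 550, 250, 50]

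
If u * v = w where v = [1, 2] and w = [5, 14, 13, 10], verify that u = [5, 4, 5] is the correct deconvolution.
Forward-compute [5, 4, 5] * [1, 2]: w[0] = 5×1 = 5; w[1] = 5×2 + 4×1 = 14; w[2] = 4×2 + 5×1 = 13; w[3] = 5×2 = 10 → [5, 14, 13, 10]. Matches given w = [5, 14, 13, 10], so verified.

Verified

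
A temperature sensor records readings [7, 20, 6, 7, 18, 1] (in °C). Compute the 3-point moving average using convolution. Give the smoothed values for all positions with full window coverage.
3-point moving average kernel = [1, 1, 1]. Apply in 'valid' mode (full window coverage): avg[0] = (7 + 20 + 6) / 3 = 11.0; avg[1] = (20 + 6 + 7) / 3 = 11.0; avg[2] = (6 + 7 + 18) / 3 = 10.33; avg[3] = (7 + 18 + 1) / 3 = 8.67. Smoothed values: [11.0, 11.0, 10.33, 8.67]

[11.0, 11.0, 10.33, 8.67]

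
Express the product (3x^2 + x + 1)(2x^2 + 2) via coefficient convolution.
Ascending coefficients: a = [1, 1, 3], b = [2, 0, 2]. c[0] = 1×2 = 2; c[1] = 1×0 + 1×2 = 2; c[2] = 1×2 + 1×0 + 3×2 = 8; c[3] = 1×2 + 3×0 = 2; c[4] = 3×2 = 6. Result coefficients: [2, 2, 8, 2, 6] → 6x^4 + 2x^3 + 8x^2 + 2x + 2

6x^4 + 2x^3 + 8x^2 + 2x + 2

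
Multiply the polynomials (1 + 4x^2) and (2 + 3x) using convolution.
Ascending coefficients: a = [1, 0, 4], b = [2, 3]. c[0] = 1×2 = 2; c[1] = 1×3 + 0×2 = 3; c[2] = 0×3 + 4×2 = 8; c[3] = 4×3 = 12. Result coefficients: [2, 3, 8, 12] → 2 + 3x + 8x^2 + 12x^3

2 + 3x + 8x^2 + 12x^3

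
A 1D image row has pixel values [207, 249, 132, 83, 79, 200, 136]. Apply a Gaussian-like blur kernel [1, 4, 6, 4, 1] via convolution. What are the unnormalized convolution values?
Convolve image row [207, 249, 132, 83, 79, 200, 136] with kernel [1, 4, 6, 4, 1]: y[0] = 207×1 = 207; y[1] = 207×4 + 249×1 = 1077; y[2] = 207×6 + 249×4 + 132×1 = 2370; y[3] = 207×4 + 249×6 + 132×4 + 83×1 = 2933; y[4] = 207×1 + 249×4 + 132×6 + 83×4 + 79×1 = 2406; y[5] = 249×1 + 132×4 + 83×6 + 79×4 + 200×1 = 1791; y[6] = 132×1 + 83×4 + 79×6 + 200×4 + 136×1 = 1874; y[7] = 83×1 + 79×4 + 200×6 + 136×4 = 2143; y[8] = 79×1 + 200×4 + 136×6 = 1695; y[9] = 200×1 + 136×4 = 744; y[10] = 136×1 = 136 → [207, 1077, 2370, 2933, 2406, 1791, 1874, 2143, 1695, 744, 136]. Normalization factor = sum(kernel) = 16.

[207, 1077, 2370, 2933, 2406, 1791, 1874, 2143, 1695, 744, 136]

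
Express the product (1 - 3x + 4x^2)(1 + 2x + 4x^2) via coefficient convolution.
Ascending coefficients: a = [1, -3, 4], b = [1, 2, 4]. c[0] = 1×1 = 1; c[1] = 1×2 + -3×1 = -1; c[2] = 1×4 + -3×2 + 4×1 = 2; c[3] = -3×4 + 4×2 = -4; c[4] = 4×4 = 16. Result coefficients: [1, -1, 2, -4, 16] → 1 - x + 2x^2 - 4x^3 + 16x^4

1 - x + 2x^2 - 4x^3 + 16x^4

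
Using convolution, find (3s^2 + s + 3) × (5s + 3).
Ascending coefficients: a = [3, 1, 3], b = [3, 5]. c[0] = 3×3 = 9; c[1] = 3×5 + 1×3 = 18; c[2] = 1×5 + 3×3 = 14; c[3] = 3×5 = 15. Result coefficients: [9, 18, 14, 15] → 15s^3 + 14s^2 + 18s + 9

15s^3 + 14s^2 + 18s + 9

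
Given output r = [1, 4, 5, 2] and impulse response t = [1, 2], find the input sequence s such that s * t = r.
Deconvolve r=[1, 4, 5, 2] by t=[1, 2]. Since t[0]=1, solve forward: s[0] = r[0] / 1 = 1; s[1] = (r[1] - 1×2) / 1 = 2; s[2] = (r[2] - 2×2) / 1 = 1. So s = [1, 2, 1]. Check by forward convolution: r[0] = 1×1 = 1; r[1] = 1×2 + 2×1 = 4; r[2] = 2×2 + 1×1 = 5; r[3] = 1×2 = 2

[1, 2, 1]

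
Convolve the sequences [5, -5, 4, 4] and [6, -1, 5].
y[0] = 5×6 = 30; y[1] = 5×-1 + -5×6 = -35; y[2] = 5×5 + -5×-1 + 4×6 = 54; y[3] = -5×5 + 4×-1 + 4×6 = -5; y[4] = 4×5 + 4×-1 = 16; y[5] = 4×5 = 20

[30, -35, 54, -5, 16, 20]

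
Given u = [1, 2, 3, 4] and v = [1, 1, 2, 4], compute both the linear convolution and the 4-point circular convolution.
Linear: y_lin[0] = 1×1 = 1; y_lin[1] = 1×1 + 2×1 = 3; y_lin[2] = 1×2 + 2×1 + 3×1 = 7; y_lin[3] = 1×4 + 2×2 + 3×1 + 4×1 = 15; y_lin[4] = 2×4 + 3×2 + 4×1 = 18; y_lin[5] = 3×4 + 4×2 = 20; y_lin[6] = 4×4 = 16 → [1, 3, 7, 15, 18, 20, 16]. Circular (length 4): y[0] = 1×1 + 2×4 + 3×2 + 4×1 = 19; y[1] = 1×1 + 2×1 + 3×4 + 4×2 = 23; y[2] = 1×2 + 2×1 + 3×1 + 4×4 = 23; y[3] = 1×4 + 2×2 + 3×1 + 4×1 = 15 → [19, 23, 23, 15]

Linear: [1, 3, 7, 15, 18, 20, 16], Circular: [19, 23, 23, 15]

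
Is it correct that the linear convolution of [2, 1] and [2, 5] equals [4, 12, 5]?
Recompute linear convolution of [2, 1] and [2, 5]: y[0] = 2×2 = 4; y[1] = 2×5 + 1×2 = 12; y[2] = 1×5 = 5 → [4, 12, 5]. Given [4, 12, 5] matches, so answer: Yes

Yes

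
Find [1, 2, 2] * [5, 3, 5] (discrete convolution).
y[0] = 1×5 = 5; y[1] = 1×3 + 2×5 = 13; y[2] = 1×5 + 2×3 + 2×5 = 21; y[3] = 2×5 + 2×3 = 16; y[4] = 2×5 = 10

[5, 13, 21, 16, 10]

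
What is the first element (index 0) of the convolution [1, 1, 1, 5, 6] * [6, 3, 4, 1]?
Use y[k] = Σ_i a[i]·b[k-i] at k=0. y[0] = 1×6 = 6

6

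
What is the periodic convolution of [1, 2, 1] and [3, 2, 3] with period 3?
Use y[k] = Σ_j s[j]·t[(k-j) mod 3]. y[0] = 1×3 + 2×3 + 1×2 = 11; y[1] = 1×2 + 2×3 + 1×3 = 11; y[2] = 1×3 + 2×2 + 1×3 = 10. Result: [11, 11, 10]

[11, 11, 10]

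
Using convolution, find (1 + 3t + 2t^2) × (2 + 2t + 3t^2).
Ascending coefficients: a = [1, 3, 2], b = [2, 2, 3]. c[0] = 1×2 = 2; c[1] = 1×2 + 3×2 = 8; c[2] = 1×3 + 3×2 + 2×2 = 13; c[3] = 3×3 + 2×2 = 13; c[4] = 2×3 = 6. Result coefficients: [2, 8, 13, 13, 6] → 2 + 8t + 13t^2 + 13t^3 + 6t^4

2 + 8t + 13t^2 + 13t^3 + 6t^4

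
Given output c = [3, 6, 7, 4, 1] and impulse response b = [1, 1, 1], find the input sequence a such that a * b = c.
Deconvolve c=[3, 6, 7, 4, 1] by b=[1, 1, 1]. Since b[0]=1, solve forward: a[0] = c[0] / 1 = 3; a[1] = (c[1] - 3×1) / 1 = 3; a[2] = (c[2] - 3×1 - 3×1) / 1 = 1. So a = [3, 3, 1]. Check by forward convolution: c[0] = 3×1 = 3; c[1] = 3×1 + 3×1 = 6; c[2] = 3×1 + 3×1 + 1×1 = 7; c[3] = 3×1 + 1×1 = 4; c[4] = 1×1 = 1

[3, 3, 1]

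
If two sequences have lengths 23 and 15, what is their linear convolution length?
Linear/full convolution length: m + n - 1 = 23 + 15 - 1 = 37

37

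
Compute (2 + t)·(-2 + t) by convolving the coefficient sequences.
Ascending coefficients: a = [2, 1], b = [-2, 1]. c[0] = 2×-2 = -4; c[1] = 2×1 + 1×-2 = 0; c[2] = 1×1 = 1. Result coefficients: [-4, 0, 1] → -4 + t^2

-4 + t^2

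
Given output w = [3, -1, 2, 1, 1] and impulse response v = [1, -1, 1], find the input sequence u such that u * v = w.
Deconvolve w=[3, -1, 2, 1, 1] by v=[1, -1, 1]. Since v[0]=1, solve forward: u[0] = w[0] / 1 = 3; u[1] = (w[1] - 3×-1) / 1 = 2; u[2] = (w[2] - 2×-1 - 3×1) / 1 = 1. So u = [3, 2, 1]. Check by forward convolution: w[0] = 3×1 = 3; w[1] = 3×-1 + 2×1 = -1; w[2] = 3×1 + 2×-1 + 1×1 = 2; w[3] = 2×1 + 1×-1 = 1; w[4] = 1×1 = 1

[3, 2, 1]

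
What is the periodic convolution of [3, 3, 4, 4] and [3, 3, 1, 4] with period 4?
Use y[k] = Σ_j s[j]·t[(k-j) mod 4]. y[0] = 3×3 + 3×4 + 4×1 + 4×3 = 37; y[1] = 3×3 + 3×3 + 4×4 + 4×1 = 38; y[2] = 3×1 + 3×3 + 4×3 + 4×4 = 40; y[3] = 3×4 + 3×1 + 4×3 + 4×3 = 39. Result: [37, 38, 40, 39]

[37, 38, 40, 39]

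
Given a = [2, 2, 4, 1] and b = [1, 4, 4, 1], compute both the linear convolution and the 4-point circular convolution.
Linear: y_lin[0] = 2×1 = 2; y_lin[1] = 2×4 + 2×1 = 10; y_lin[2] = 2×4 + 2×4 + 4×1 = 20; y_lin[3] = 2×1 + 2×4 + 4×4 + 1×1 = 27; y_lin[4] = 2×1 + 4×4 + 1×4 = 22; y_lin[5] = 4×1 + 1×4 = 8; y_lin[6] = 1×1 = 1 → [2, 10, 20, 27, 22, 8, 1]. Circular (length 4): y[0] = 2×1 + 2×1 + 4×4 + 1×4 = 24; y[1] = 2×4 + 2×1 + 4×1 + 1×4 = 18; y[2] = 2×4 + 2×4 + 4×1 + 1×1 = 21; y[3] = 2×1 + 2×4 + 4×4 + 1×1 = 27 → [24, 18, 21, 27]

Linear: [2, 10, 20, 27, 22, 8, 1], Circular: [24, 18, 21, 27]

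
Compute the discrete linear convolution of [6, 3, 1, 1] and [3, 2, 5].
y[0] = 6×3 = 18; y[1] = 6×2 + 3×3 = 21; y[2] = 6×5 + 3×2 + 1×3 = 39; y[3] = 3×5 + 1×2 + 1×3 = 20; y[4] = 1×5 + 1×2 = 7; y[5] = 1×5 = 5

[18, 21, 39, 20, 7, 5]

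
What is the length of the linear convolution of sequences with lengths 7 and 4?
Linear/full convolution length: m + n - 1 = 7 + 4 - 1 = 10

10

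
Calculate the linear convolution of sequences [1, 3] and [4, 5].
y[0] = 1×4 = 4; y[1] = 1×5 + 3×4 = 17; y[2] = 3×5 = 15

[4, 17, 15]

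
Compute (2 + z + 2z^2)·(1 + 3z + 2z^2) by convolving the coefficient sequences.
Ascending coefficients: a = [2, 1, 2], b = [1, 3, 2]. c[0] = 2×1 = 2; c[1] = 2×3 + 1×1 = 7; c[2] = 2×2 + 1×3 + 2×1 = 9; c[3] = 1×2 + 2×3 = 8; c[4] = 2×2 = 4. Result coefficients: [2, 7, 9, 8, 4] → 2 + 7z + 9z^2 + 8z^3 + 4z^4

2 + 7z + 9z^2 + 8z^3 + 4z^4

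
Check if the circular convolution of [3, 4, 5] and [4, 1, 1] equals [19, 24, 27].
Recompute circular convolution of [3, 4, 5] and [4, 1, 1]: y[0] = 3×4 + 4×1 + 5×1 = 21; y[1] = 3×1 + 4×4 + 5×1 = 24; y[2] = 3×1 + 4×1 + 5×4 = 27 → [21, 24, 27]. Compare to given [19, 24, 27]: they differ at index 0: given 19, correct 21, so answer: No

No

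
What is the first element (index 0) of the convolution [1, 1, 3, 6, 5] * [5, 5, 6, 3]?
Use y[k] = Σ_i a[i]·b[k-i] at k=0. y[0] = 1×5 = 5

5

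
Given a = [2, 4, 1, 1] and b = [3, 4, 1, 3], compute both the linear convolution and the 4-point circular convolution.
Linear: y_lin[0] = 2×3 = 6; y_lin[1] = 2×4 + 4×3 = 20; y_lin[2] = 2×1 + 4×4 + 1×3 = 21; y_lin[3] = 2×3 + 4×1 + 1×4 + 1×3 = 17; y_lin[4] = 4×3 + 1×1 + 1×4 = 17; y_lin[5] = 1×3 + 1×1 = 4; y_lin[6] = 1×3 = 3 → [6, 20, 21, 17, 17, 4, 3]. Circular (length 4): y[0] = 2×3 + 4×3 + 1×1 + 1×4 = 23; y[1] = 2×4 + 4×3 + 1×3 + 1×1 = 24; y[2] = 2×1 + 4×4 + 1×3 + 1×3 = 24; y[3] = 2×3 + 4×1 + 1×4 + 1×3 = 17 → [23, 24, 24, 17]

Linear: [6, 20, 21, 17, 17, 4, 3], Circular: [23, 24, 24, 17]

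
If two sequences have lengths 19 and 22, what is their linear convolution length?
Linear/full convolution length: m + n - 1 = 19 + 22 - 1 = 40

40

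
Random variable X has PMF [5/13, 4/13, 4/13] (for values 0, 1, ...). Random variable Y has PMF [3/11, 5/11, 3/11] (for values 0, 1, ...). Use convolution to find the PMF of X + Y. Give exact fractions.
P(X+Y=k) = Σ_i P(X=i)·P(Y=k-i) — a convolution of [5/13, 4/13, 4/13] and [3/11, 5/11, 3/11]. P(X+Y=0) = (5/13)×(3/11) = 15/143; P(X+Y=1) = (5/13)×(5/11) + (4/13)×(3/11) = 25/143 + 12/143 = 37/143; P(X+Y=2) = (5/13)×(3/11) + (4/13)×(5/11) + (4/13)×(3/11) = 15/143 + 20/143 + 12/143 = 47/143; P(X+Y=3) = (4/13)×(3/11) + (4/13)×(5/11) = 12/143 + 20/143 = 32/143; P(X+Y=4) = (4/13)×(3/11) = 12/143. PMF: [15/143, 37/143, 47/143, 32/143, 12/143] (sums to 1 ✓)

[15/143, 37/143, 47/143, 32/143, 12/143]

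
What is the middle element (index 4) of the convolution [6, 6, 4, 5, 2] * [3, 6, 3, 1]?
Use y[k] = Σ_i a[i]·b[k-i] at k=4. y[4] = 6×1 + 4×3 + 5×6 + 2×3 = 54

54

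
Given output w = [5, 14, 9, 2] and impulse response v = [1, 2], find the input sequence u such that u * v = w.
Deconvolve w=[5, 14, 9, 2] by v=[1, 2]. Since v[0]=1, solve forward: u[0] = w[0] / 1 = 5; u[1] = (w[1] - 5×2) / 1 = 4; u[2] = (w[2] - 4×2) / 1 = 1. So u = [5, 4, 1]. Check by forward convolution: w[0] = 5×1 = 5; w[1] = 5×2 + 4×1 = 14; w[2] = 4×2 + 1×1 = 9; w[3] = 1×2 = 2

[5, 4, 1]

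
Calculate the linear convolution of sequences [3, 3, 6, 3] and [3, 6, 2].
y[0] = 3×3 = 9; y[1] = 3×6 + 3×3 = 27; y[2] = 3×2 + 3×6 + 6×3 = 42; y[3] = 3×2 + 6×6 + 3×3 = 51; y[4] = 6×2 + 3×6 = 30; y[5] = 3×2 = 6

[9, 27, 42, 51, 30, 6]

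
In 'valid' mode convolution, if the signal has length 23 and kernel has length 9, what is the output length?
'Valid' mode counts only positions where the kernel fully overlaps the signal: m - n + 1 = 23 - 9 + 1 = 15

15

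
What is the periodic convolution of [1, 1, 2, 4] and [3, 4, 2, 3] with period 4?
Use y[k] = Σ_j x[j]·h[(k-j) mod 4]. y[0] = 1×3 + 1×3 + 2×2 + 4×4 = 26; y[1] = 1×4 + 1×3 + 2×3 + 4×2 = 21; y[2] = 1×2 + 1×4 + 2×3 + 4×3 = 24; y[3] = 1×3 + 1×2 + 2×4 + 4×3 = 25. Result: [26, 21, 24, 25]

[26, 21, 24, 25]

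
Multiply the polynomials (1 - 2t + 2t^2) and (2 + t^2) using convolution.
Ascending coefficients: a = [1, -2, 2], b = [2, 0, 1]. c[0] = 1×2 = 2; c[1] = 1×0 + -2×2 = -4; c[2] = 1×1 + -2×0 + 2×2 = 5; c[3] = -2×1 + 2×0 = -2; c[4] = 2×1 = 2. Result coefficients: [2, -4, 5, -2, 2] → 2 - 4t + 5t^2 - 2t^3 + 2t^4

2 - 4t + 5t^2 - 2t^3 + 2t^4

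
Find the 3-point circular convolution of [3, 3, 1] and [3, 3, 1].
Use y[k] = Σ_j a[j]·b[(k-j) mod 3]. y[0] = 3×3 + 3×1 + 1×3 = 15; y[1] = 3×3 + 3×3 + 1×1 = 19; y[2] = 3×1 + 3×3 + 1×3 = 15. Result: [15, 19, 15]

[15, 19, 15]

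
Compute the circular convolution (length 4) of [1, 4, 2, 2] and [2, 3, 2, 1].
Use y[k] = Σ_j a[j]·b[(k-j) mod 4]. y[0] = 1×2 + 4×1 + 2×2 + 2×3 = 16; y[1] = 1×3 + 4×2 + 2×1 + 2×2 = 17; y[2] = 1×2 + 4×3 + 2×2 + 2×1 = 20; y[3] = 1×1 + 4×2 + 2×3 + 2×2 = 19. Result: [16, 17, 20, 19]

[16, 17, 20, 19]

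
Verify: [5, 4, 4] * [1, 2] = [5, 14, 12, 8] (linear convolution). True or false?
Recompute linear convolution of [5, 4, 4] and [1, 2]: y[0] = 5×1 = 5; y[1] = 5×2 + 4×1 = 14; y[2] = 4×2 + 4×1 = 12; y[3] = 4×2 = 8 → [5, 14, 12, 8]. Given [5, 14, 12, 8] matches, so answer: Yes

Yes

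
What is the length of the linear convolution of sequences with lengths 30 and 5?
Linear/full convolution length: m + n - 1 = 30 + 5 - 1 = 34

34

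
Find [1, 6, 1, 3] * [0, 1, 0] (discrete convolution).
y[0] = 1×0 = 0; y[1] = 1×1 + 6×0 = 1; y[2] = 1×0 + 6×1 + 1×0 = 6; y[3] = 6×0 + 1×1 + 3×0 = 1; y[4] = 1×0 + 3×1 = 3; y[5] = 3×0 = 0

[0, 1, 6, 1, 3, 0]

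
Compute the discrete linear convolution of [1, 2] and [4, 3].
y[0] = 1×4 = 4; y[1] = 1×3 + 2×4 = 11; y[2] = 2×3 = 6

[4, 11, 6]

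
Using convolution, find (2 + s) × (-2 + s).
Ascending coefficients: a = [2, 1], b = [-2, 1]. c[0] = 2×-2 = -4; c[1] = 2×1 + 1×-2 = 0; c[2] = 1×1 = 1. Result coefficients: [-4, 0, 1] → -4 + s^2

-4 + s^2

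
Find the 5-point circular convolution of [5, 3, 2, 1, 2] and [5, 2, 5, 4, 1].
Use y[k] = Σ_j f[j]·g[(k-j) mod 5]. y[0] = 5×5 + 3×1 + 2×4 + 1×5 + 2×2 = 45; y[1] = 5×2 + 3×5 + 2×1 + 1×4 + 2×5 = 41; y[2] = 5×5 + 3×2 + 2×5 + 1×1 + 2×4 = 50; y[3] = 5×4 + 3×5 + 2×2 + 1×5 + 2×1 = 46; y[4] = 5×1 + 3×4 + 2×5 + 1×2 + 2×5 = 39. Result: [45, 41, 50, 46, 39]

[45, 41, 50, 46, 39]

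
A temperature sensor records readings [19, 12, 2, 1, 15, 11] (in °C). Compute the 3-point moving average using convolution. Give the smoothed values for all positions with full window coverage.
3-point moving average kernel = [1, 1, 1]. Apply in 'valid' mode (full window coverage): avg[0] = (19 + 12 + 2) / 3 = 11.0; avg[1] = (12 + 2 + 1) / 3 = 5.0; avg[2] = (2 + 1 + 15) / 3 = 6.0; avg[3] = (1 + 15 + 11) / 3 = 9.0. Smoothed values: [11.0, 5.0, 6.0, 9.0]

[11.0, 5.0, 6.0, 9.0]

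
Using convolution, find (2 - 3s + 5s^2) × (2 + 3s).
Ascending coefficients: a = [2, -3, 5], b = [2, 3]. c[0] = 2×2 = 4; c[1] = 2×3 + -3×2 = 0; c[2] = -3×3 + 5×2 = 1; c[3] = 5×3 = 15. Result coefficients: [4, 0, 1, 15] → 4 + s^2 + 15s^3

4 + s^2 + 15s^3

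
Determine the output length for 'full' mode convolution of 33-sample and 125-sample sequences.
Linear/full convolution length: m + n - 1 = 33 + 125 - 1 = 157

157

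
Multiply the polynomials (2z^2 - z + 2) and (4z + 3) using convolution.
Ascending coefficients: a = [2, -1, 2], b = [3, 4]. c[0] = 2×3 = 6; c[1] = 2×4 + -1×3 = 5; c[2] = -1×4 + 2×3 = 2; c[3] = 2×4 = 8. Result coefficients: [6, 5, 2, 8] → 8z^3 + 2z^2 + 5z + 6

8z^3 + 2z^2 + 5z + 6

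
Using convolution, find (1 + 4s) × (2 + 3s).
Ascending coefficients: a = [1, 4], b = [2, 3]. c[0] = 1×2 = 2; c[1] = 1×3 + 4×2 = 11; c[2] = 4×3 = 12. Result coefficients: [2, 11, 12] → 2 + 11s + 12s^2

2 + 11s + 12s^2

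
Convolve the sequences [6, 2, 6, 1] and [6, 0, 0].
y[0] = 6×6 = 36; y[1] = 6×0 + 2×6 = 12; y[2] = 6×0 + 2×0 + 6×6 = 36; y[3] = 2×0 + 6×0 + 1×6 = 6; y[4] = 6×0 + 1×0 = 0; y[5] = 1×0 = 0

[36, 12, 36, 6, 0, 0]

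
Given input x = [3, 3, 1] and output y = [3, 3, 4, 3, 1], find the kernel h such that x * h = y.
Output length 5 = len(x) + len(h) - 1 ⇒ len(h) = 3. Solve h forward using h[k] = (y[k] - Σ_{i≥1} x[i]·h[k-i]) / x[0]: h[0] = y[0] / x[0] = 3 / 3 = 1; h[1] = (y[1] - 3×1) / x[0] = (3 - 3×1) / 3 = 0; h[2] = (y[2] - 3×0 - 1×1) / x[0] = (4 - 3×0 - 1×1) / 3 = 1. So h = [1, 0, 1]. Forward-check [3, 3, 1] * [1, 0, 1]: y[0] = 3×1 = 3; y[1] = 3×0 + 3×1 = 3; y[2] = 3×1 + 3×0 + 1×1 = 4; y[3] = 3×1 + 1×0 = 3; y[4] = 1×1 = 1 → [3, 3, 4, 3, 1] ✓

[1, 0, 1]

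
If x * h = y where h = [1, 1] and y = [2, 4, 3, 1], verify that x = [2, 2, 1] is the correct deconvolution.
Forward-compute [2, 2, 1] * [1, 1]: y[0] = 2×1 = 2; y[1] = 2×1 + 2×1 = 4; y[2] = 2×1 + 1×1 = 3; y[3] = 1×1 = 1 → [2, 4, 3, 1]. Matches given y = [2, 4, 3, 1], so verified.

Verified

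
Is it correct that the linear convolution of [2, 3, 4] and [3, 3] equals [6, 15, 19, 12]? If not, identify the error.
Recompute linear convolution of [2, 3, 4] and [3, 3]: y[0] = 2×3 = 6; y[1] = 2×3 + 3×3 = 15; y[2] = 3×3 + 4×3 = 21; y[3] = 4×3 = 12 → [6, 15, 21, 12]. Compare to given [6, 15, 19, 12]: they differ at index 2: given 19, correct 21, so answer: No

No. Error at index 2: given 19, correct 21.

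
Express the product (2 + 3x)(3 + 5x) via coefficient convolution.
Ascending coefficients: a = [2, 3], b = [3, 5]. c[0] = 2×3 = 6; c[1] = 2×5 + 3×3 = 19; c[2] = 3×5 = 15. Result coefficients: [6, 19, 15] → 6 + 19x + 15x^2

6 + 19x + 15x^2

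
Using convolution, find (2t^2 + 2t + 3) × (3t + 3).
Ascending coefficients: a = [3, 2, 2], b = [3, 3]. c[0] = 3×3 = 9; c[1] = 3×3 + 2×3 = 15; c[2] = 2×3 + 2×3 = 12; c[3] = 2×3 = 6. Result coefficients: [9, 15, 12, 6] → 6t^3 + 12t^2 + 15t + 9

6t^3 + 12t^2 + 15t + 9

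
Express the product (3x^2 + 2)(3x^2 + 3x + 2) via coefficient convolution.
Ascending coefficients: a = [2, 0, 3], b = [2, 3, 3]. c[0] = 2×2 = 4; c[1] = 2×3 + 0×2 = 6; c[2] = 2×3 + 0×3 + 3×2 = 12; c[3] = 0×3 + 3×3 = 9; c[4] = 3×3 = 9. Result coefficients: [4, 6, 12, 9, 9] → 9x^4 + 9x^3 + 12x^2 + 6x + 4

9x^4 + 9x^3 + 12x^2 + 6x + 4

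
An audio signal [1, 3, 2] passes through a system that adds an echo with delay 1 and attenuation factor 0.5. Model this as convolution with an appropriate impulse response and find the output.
Direct-path + delayed-attenuated-path model → impulse response h = [1, 0.5] (1 at lag 0, 0.5 at lag 1). Output y[n] = x[n] + 0.5·x[n - 1] (with x[n] = 0 outside 0..2): y[0] = 1 + 0.5×0 = 1; y[1] = 3 + 0.5×1 = 3.5; y[2] = 2 + 0.5×3 = 3.5; y[3] = 0 + 0.5×2 = 1.0. So y = [1, 3.5, 3.5, 1.0]

[1, 3.5, 3.5, 1.0]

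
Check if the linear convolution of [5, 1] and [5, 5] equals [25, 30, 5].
Recompute linear convolution of [5, 1] and [5, 5]: y[0] = 5×5 = 25; y[1] = 5×5 + 1×5 = 30; y[2] = 1×5 = 5 → [25, 30, 5]. Given [25, 30, 5] matches, so answer: Yes

Yes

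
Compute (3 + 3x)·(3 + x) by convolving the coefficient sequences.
Ascending coefficients: a = [3, 3], b = [3, 1]. c[0] = 3×3 = 9; c[1] = 3×1 + 3×3 = 12; c[2] = 3×1 = 3. Result coefficients: [9, 12, 3] → 9 + 12x + 3x^2

9 + 12x + 3x^2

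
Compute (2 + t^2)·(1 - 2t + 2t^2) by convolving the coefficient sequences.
Ascending coefficients: a = [2, 0, 1], b = [1, -2, 2]. c[0] = 2×1 = 2; c[1] = 2×-2 + 0×1 = -4; c[2] = 2×2 + 0×-2 + 1×1 = 5; c[3] = 0×2 + 1×-2 = -2; c[4] = 1×2 = 2. Result coefficients: [2, -4, 5, -2, 2] → 2 - 4t + 5t^2 - 2t^3 + 2t^4

2 - 4t + 5t^2 - 2t^3 + 2t^4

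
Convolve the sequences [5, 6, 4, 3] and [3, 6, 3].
y[0] = 5×3 = 15; y[1] = 5×6 + 6×3 = 48; y[2] = 5×3 + 6×6 + 4×3 = 63; y[3] = 6×3 + 4×6 + 3×3 = 51; y[4] = 4×3 + 3×6 = 30; y[5] = 3×3 = 9

[15, 48, 63, 51, 30, 9]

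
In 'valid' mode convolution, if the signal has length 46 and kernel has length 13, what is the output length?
'Valid' mode counts only positions where the kernel fully overlaps the signal: m - n + 1 = 46 - 13 + 1 = 34

34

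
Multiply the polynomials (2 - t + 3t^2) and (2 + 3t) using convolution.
Ascending coefficients: a = [2, -1, 3], b = [2, 3]. c[0] = 2×2 = 4; c[1] = 2×3 + -1×2 = 4; c[2] = -1×3 + 3×2 = 3; c[3] = 3×3 = 9. Result coefficients: [4, 4, 3, 9] → 4 + 4t + 3t^2 + 9t^3

4 + 4t + 3t^2 + 9t^3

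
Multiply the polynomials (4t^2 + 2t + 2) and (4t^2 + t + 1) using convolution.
Ascending coefficients: a = [2, 2, 4], b = [1, 1, 4]. c[0] = 2×1 = 2; c[1] = 2×1 + 2×1 = 4; c[2] = 2×4 + 2×1 + 4×1 = 14; c[3] = 2×4 + 4×1 = 12; c[4] = 4×4 = 16. Result coefficients: [2, 4, 14, 12, 16] → 16t^4 + 12t^3 + 14t^2 + 4t + 2

16t^4 + 12t^3 + 14t^2 + 4t + 2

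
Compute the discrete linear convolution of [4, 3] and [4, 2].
y[0] = 4×4 = 16; y[1] = 4×2 + 3×4 = 20; y[2] = 3×2 = 6

[16, 20, 6]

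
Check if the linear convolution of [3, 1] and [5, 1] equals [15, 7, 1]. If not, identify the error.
Recompute linear convolution of [3, 1] and [5, 1]: y[0] = 3×5 = 15; y[1] = 3×1 + 1×5 = 8; y[2] = 1×1 = 1 → [15, 8, 1]. Compare to given [15, 7, 1]: they differ at index 1: given 7, correct 8, so answer: No

No. Error at index 1: given 7, correct 8.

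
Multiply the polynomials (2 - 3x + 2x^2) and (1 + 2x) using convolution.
Ascending coefficients: a = [2, -3, 2], b = [1, 2]. c[0] = 2×1 = 2; c[1] = 2×2 + -3×1 = 1; c[2] = -3×2 + 2×1 = -4; c[3] = 2×2 = 4. Result coefficients: [2, 1, -4, 4] → 2 + x - 4x^2 + 4x^3

2 + x - 4x^2 + 4x^3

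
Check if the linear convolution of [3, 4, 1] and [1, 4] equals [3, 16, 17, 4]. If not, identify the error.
Recompute linear convolution of [3, 4, 1] and [1, 4]: y[0] = 3×1 = 3; y[1] = 3×4 + 4×1 = 16; y[2] = 4×4 + 1×1 = 17; y[3] = 1×4 = 4 → [3, 16, 17, 4]. Given [3, 16, 17, 4] matches, so answer: Yes

Yes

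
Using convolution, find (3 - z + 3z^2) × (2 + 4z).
Ascending coefficients: a = [3, -1, 3], b = [2, 4]. c[0] = 3×2 = 6; c[1] = 3×4 + -1×2 = 10; c[2] = -1×4 + 3×2 = 2; c[3] = 3×4 = 12. Result coefficients: [6, 10, 2, 12] → 6 + 10z + 2z^2 + 12z^3

6 + 10z + 2z^2 + 12z^3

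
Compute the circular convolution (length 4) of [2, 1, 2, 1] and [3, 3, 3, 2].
Use y[k] = Σ_j a[j]·b[(k-j) mod 4]. y[0] = 2×3 + 1×2 + 2×3 + 1×3 = 17; y[1] = 2×3 + 1×3 + 2×2 + 1×3 = 16; y[2] = 2×3 + 1×3 + 2×3 + 1×2 = 17; y[3] = 2×2 + 1×3 + 2×3 + 1×3 = 16. Result: [17, 16, 17, 16]

[17, 16, 17, 16]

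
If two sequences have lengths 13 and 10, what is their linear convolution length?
Linear/full convolution length: m + n - 1 = 13 + 10 - 1 = 22

22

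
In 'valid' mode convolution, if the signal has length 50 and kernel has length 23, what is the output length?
'Valid' mode counts only positions where the kernel fully overlaps the signal: m - n + 1 = 50 - 23 + 1 = 28

28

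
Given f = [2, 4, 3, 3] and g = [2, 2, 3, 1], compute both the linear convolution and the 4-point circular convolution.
Linear: y_lin[0] = 2×2 = 4; y_lin[1] = 2×2 + 4×2 = 12; y_lin[2] = 2×3 + 4×2 + 3×2 = 20; y_lin[3] = 2×1 + 4×3 + 3×2 + 3×2 = 26; y_lin[4] = 4×1 + 3×3 + 3×2 = 19; y_lin[5] = 3×1 + 3×3 = 12; y_lin[6] = 3×1 = 3 → [4, 12, 20, 26, 19, 12, 3]. Circular (length 4): y[0] = 2×2 + 4×1 + 3×3 + 3×2 = 23; y[1] = 2×2 + 4×2 + 3×1 + 3×3 = 24; y[2] = 2×3 + 4×2 + 3×2 + 3×1 = 23; y[3] = 2×1 + 4×3 + 3×2 + 3×2 = 26 → [23, 24, 23, 26]

Linear: [4, 12, 20, 26, 19, 12, 3], Circular: [23, 24, 23, 26]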